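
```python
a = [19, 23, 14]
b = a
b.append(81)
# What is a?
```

After line 1: a = [19, 23, 14]
After line 2 (b = a is an alias, same object): a = [19, 23, 14], b = [19, 23, 14]
After line 3 (b.append mutates the shared list): a = [19, 23, 14, 81], b = [19, 23, 14, 81]

[19, 23, 14, 81]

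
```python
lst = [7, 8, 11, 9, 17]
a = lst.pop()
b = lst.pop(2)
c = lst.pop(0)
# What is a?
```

After line 1: lst = [7, 8, 11, 9, 17]
After line 2 (pop() -> a = 17): lst = [7, 8, 11, 9]
After line 3 (pop(2) -> b = 11): lst = [7, 8, 9]
After line 4 (pop(0) -> c = 7): lst = [8, 9]

17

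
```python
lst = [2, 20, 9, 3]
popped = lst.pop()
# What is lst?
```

[2, 20, 9]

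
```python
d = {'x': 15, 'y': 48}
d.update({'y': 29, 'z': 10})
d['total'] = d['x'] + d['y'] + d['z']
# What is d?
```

After line 1: d = {'x': 15, 'y': 48}
After line 2 (y overwritten, z added): d = {'x': 15, 'y': 29, 'z': 10}
After line 3 (total = 15 + 29 + 10 = 54): d = {'x': 15, 'y': 29, 'z': 10, 'total': 54}

{'x': 15, 'y': 29, 'z': 10, 'total': 54}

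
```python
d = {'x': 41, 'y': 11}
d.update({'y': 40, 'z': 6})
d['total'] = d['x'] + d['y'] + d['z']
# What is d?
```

After line 1: d = {'x': 41, 'y': 11}
After line 2 (y overwritten, z added): d = {'x': 41, 'y': 40, 'z': 6}
After line 3 (total = 41 + 40 + 6 = 87): d = {'x': 41, 'y': 40, 'z': 6, 'total': 87}

{'x': 41, 'y': 40, 'z': 6, 'total': 87}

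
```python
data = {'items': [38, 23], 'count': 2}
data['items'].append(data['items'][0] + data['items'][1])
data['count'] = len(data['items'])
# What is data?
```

After line 1: data = {'items': [38, 23], 'count': 2}
After line 2 (append 38 + 23 = 61): data = {'items': [38, 23, 61], 'count': 2}
After line 3 (count = len(items) = 3): data = {'items': [38, 23, 61], 'count': 3}

{'items': [38, 23, 61], 'count': 3}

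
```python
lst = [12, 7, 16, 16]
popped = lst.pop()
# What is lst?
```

[12, 7, 16]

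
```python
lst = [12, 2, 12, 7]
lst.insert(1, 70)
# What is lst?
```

[12, 70, 2, 12, 7]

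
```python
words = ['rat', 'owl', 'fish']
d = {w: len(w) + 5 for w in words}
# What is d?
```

{'rat': 8, 'owl': 8, 'fish': 9}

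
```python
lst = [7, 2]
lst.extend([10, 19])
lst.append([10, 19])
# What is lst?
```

After line 1: lst = [7, 2]
After line 2 (extend unpacks [10, 19]): lst = [7, 2, 10, 19]
After line 3 (append adds [10, 19] as single element): lst = [7, 2, 10, 19, [10, 19]]

[7, 2, 10, 19, [10, 19]]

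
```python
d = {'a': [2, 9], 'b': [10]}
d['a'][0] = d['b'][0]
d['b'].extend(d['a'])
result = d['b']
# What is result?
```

After line 1: d = {'a': [2, 9], 'b': [10]}
After line 2 (a[0] = b[0] = 10): d = {'a': [10, 9], 'b': [10]}
After line 3 (b.extend(a) appends [10, 9]): d = {'a': [10, 9], 'b': [10, 10, 9]}
After line 4: result = d['b'] = [10, 10, 9]

[10, 10, 9]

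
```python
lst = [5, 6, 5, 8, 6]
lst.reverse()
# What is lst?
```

[6, 8, 5, 6, 5]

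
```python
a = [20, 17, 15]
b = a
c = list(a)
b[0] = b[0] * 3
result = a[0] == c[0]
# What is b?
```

After line 1: a = [20, 17, 15]
After line 2 (b = a, alias): a = [20, 17, 15], b = [20, 17, 15]
After line 3 (c = list(a) is a copy, new object): c = [20, 17, 15]
After line 4 (b[0] = 20 * 3 = 60; mutates shared a/b): a = b = [60, 17, 15], c = [20, 17, 15]
After line 5 (a[0] = 60, c[0] = 20; result = False)

[60, 17, 15]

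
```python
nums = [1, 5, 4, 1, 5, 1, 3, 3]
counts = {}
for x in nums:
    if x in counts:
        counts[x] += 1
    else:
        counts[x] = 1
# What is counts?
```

Initial: counts = {}, nums = [1, 5, 4, 1, 5, 1, 3, 3]
See 1: counts = {1: 1}
See 5: counts = {1: 1, 5: 1}
See 4: counts = {1: 1, 5: 1, 4: 1}
See 1: counts = {1: 2, 5: 1, 4: 1}
See 5: counts = {1: 2, 5: 2, 4: 1}
See 1: counts = {1: 3, 5: 2, 4: 1}
See 3: counts = {1: 3, 5: 2, 4: 1, 3: 1}
See 3: counts = {1: 3, 5: 2, 4: 1, 3: 2}

{1: 3, 5: 2, 4: 1, 3: 2}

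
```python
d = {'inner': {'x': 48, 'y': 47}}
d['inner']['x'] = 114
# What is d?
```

After line 1: d = {'inner': {'x': 48, 'y': 47}}
After line 2 (inner x overwritten): d = {'inner': {'x': 114, 'y': 47}}

{'inner': {'x': 114, 'y': 47}}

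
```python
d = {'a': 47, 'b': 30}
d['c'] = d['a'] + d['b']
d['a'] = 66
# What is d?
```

After line 1: d = {'a': 47, 'b': 30}
After line 2 (d['c'] = 47 + 30): d = {'a': 47, 'b': 30, 'c': 77}
After line 3: d = {'a': 66, 'b': 30, 'c': 77}

{'a': 66, 'b': 30, 'c': 77}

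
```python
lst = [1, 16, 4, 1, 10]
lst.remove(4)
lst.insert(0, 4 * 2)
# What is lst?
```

After line 1: lst = [1, 16, 4, 1, 10]
After line 2 (remove first 4): lst = [1, 16, 1, 10]
After line 3 (insert 8 at index 0): lst = [8, 1, 16, 1, 10]

[8, 1, 16, 1, 10]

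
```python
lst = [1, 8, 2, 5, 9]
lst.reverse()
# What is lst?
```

[9, 5, 2, 8, 1]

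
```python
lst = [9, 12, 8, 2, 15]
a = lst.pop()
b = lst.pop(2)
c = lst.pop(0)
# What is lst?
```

After line 1: lst = [9, 12, 8, 2, 15]
After line 2 (pop() -> a = 15): lst = [9, 12, 8, 2]
After line 3 (pop(2) -> b = 8): lst = [9, 12, 2]
After line 4 (pop(0) -> c = 9): lst = [12, 2]

[12, 2]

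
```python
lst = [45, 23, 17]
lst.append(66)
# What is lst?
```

[45, 23, 17, 66]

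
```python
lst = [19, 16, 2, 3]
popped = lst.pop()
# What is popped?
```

3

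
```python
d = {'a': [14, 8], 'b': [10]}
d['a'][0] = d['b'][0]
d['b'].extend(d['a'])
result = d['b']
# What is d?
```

After line 1: d = {'a': [14, 8], 'b': [10]}
After line 2 (a[0] = b[0] = 10): d = {'a': [10, 8], 'b': [10]}
After line 3 (b.extend(a) appends [10, 8]): d = {'a': [10, 8], 'b': [10, 10, 8]}
After line 4: result = d['b'] = [10, 10, 8]

{'a': [10, 8], 'b': [10, 10, 8]}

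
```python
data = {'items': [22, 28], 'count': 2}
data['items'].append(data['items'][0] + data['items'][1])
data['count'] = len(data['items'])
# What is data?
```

After line 1: data = {'items': [22, 28], 'count': 2}
After line 2 (append 22 + 28 = 50): data = {'items': [22, 28, 50], 'count': 2}
After line 3 (count = len(items) = 3): data = {'items': [22, 28, 50], 'count': 3}

{'items': [22, 28, 50], 'count': 3}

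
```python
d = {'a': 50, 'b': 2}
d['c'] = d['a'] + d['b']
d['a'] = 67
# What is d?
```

After line 1: d = {'a': 50, 'b': 2}
After line 2 (d['c'] = 50 + 2): d = {'a': 50, 'b': 2, 'c': 52}
After line 3: d = {'a': 67, 'b': 2, 'c': 52}

{'a': 67, 'b': 2, 'c': 52}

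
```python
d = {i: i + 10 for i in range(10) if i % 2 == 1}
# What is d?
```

{1: 11, 3: 13, 5: 15, 7: 17, 9: 19}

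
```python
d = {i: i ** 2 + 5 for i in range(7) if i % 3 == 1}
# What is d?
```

{1: 6, 4: 21}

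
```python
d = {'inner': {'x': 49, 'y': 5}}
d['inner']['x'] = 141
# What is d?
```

After line 1: d = {'inner': {'x': 49, 'y': 5}}
After line 2 (inner x overwritten): d = {'inner': {'x': 141, 'y': 5}}

{'inner': {'x': 141, 'y': 5}}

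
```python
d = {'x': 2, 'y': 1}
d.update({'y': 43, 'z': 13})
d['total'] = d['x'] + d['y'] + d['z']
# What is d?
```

After line 1: d = {'x': 2, 'y': 1}
After line 2 (y overwritten, z added): d = {'x': 2, 'y': 43, 'z': 13}
After line 3 (total = 2 + 43 + 13 = 58): d = {'x': 2, 'y': 43, 'z': 13, 'total': 58}

{'x': 2, 'y': 43, 'z': 13, 'total': 58}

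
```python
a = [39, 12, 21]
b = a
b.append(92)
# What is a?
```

After line 1: a = [39, 12, 21]
After line 2 (b = a is an alias, same object): a = [39, 12, 21], b = [39, 12, 21]
After line 3 (b.append mutates the shared list): a = [39, 12, 21, 92], b = [39, 12, 21, 92]

[39, 12, 21, 92]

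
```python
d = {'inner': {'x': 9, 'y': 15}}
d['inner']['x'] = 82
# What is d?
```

After line 1: d = {'inner': {'x': 9, 'y': 15}}
After line 2 (inner x overwritten): d = {'inner': {'x': 82, 'y': 15}}

{'inner': {'x': 82, 'y': 15}}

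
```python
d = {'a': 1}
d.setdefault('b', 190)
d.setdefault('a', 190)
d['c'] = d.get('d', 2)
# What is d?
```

After line 1: d = {'a': 1}
After line 2 (setdefault adds 'b'=190): d = {'a': 1, 'b': 190}
After line 3 (setdefault 'a' no-op, already exists): d = {'a': 1, 'b': 190}
After line 4 (get('d', 2) returns default since 'd' not in d): d = {'a': 1, 'b': 190, 'c': 2}

{'a': 1, 'b': 190, 'c': 2}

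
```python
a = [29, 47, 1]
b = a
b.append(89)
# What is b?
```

After line 1: a = [29, 47, 1]
After line 2 (b = a is an alias, same object): a = [29, 47, 1], b = [29, 47, 1]
After line 3 (b.append mutates the shared list): a = [29, 47, 1, 89], b = [29, 47, 1, 89]

[29, 47, 1, 89]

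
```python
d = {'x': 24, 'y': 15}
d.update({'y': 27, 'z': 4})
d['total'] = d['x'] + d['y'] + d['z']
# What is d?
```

After line 1: d = {'x': 24, 'y': 15}
After line 2 (y overwritten, z added): d = {'x': 24, 'y': 27, 'z': 4}
After line 3 (total = 24 + 27 + 4 = 55): d = {'x': 24, 'y': 27, 'z': 4, 'total': 55}

{'x': 24, 'y': 27, 'z': 4, 'total': 55}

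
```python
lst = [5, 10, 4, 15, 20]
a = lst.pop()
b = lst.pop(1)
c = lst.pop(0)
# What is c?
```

After line 1: lst = [5, 10, 4, 15, 20]
After line 2 (pop() -> a = 20): lst = [5, 10, 4, 15]
After line 3 (pop(1) -> b = 10): lst = [5, 4, 15]
After line 4 (pop(0) -> c = 5): lst = [4, 15]

5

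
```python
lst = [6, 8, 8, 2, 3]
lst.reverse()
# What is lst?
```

[3, 2, 8, 8, 6]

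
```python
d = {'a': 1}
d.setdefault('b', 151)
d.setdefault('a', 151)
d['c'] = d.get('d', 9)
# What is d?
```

After line 1: d = {'a': 1}
After line 2 (setdefault adds 'b'=151): d = {'a': 1, 'b': 151}
After line 3 (setdefault 'a' no-op, already exists): d = {'a': 1, 'b': 151}
After line 4 (get('d', 9) returns default since 'd' not in d): d = {'a': 1, 'b': 151, 'c': 9}

{'a': 1, 'b': 151, 'c': 9}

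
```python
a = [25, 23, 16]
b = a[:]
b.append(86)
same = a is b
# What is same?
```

After line 1: a = [25, 23, 16]
After line 2 (b = a[:] is a shallow copy, new object): a = [25, 23, 16], b = [25, 23, 16]
After line 3 (append only mutates b): a = [25, 23, 16], b = [25, 23, 16, 86]
After line 4 (same = a is b; different objects -> False): same = False

False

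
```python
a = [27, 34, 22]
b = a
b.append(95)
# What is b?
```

After line 1: a = [27, 34, 22]
After line 2 (b = a is an alias, same object): a = [27, 34, 22], b = [27, 34, 22]
After line 3 (b.append mutates the shared list): a = [27, 34, 22, 95], b = [27, 34, 22, 95]

[27, 34, 22, 95]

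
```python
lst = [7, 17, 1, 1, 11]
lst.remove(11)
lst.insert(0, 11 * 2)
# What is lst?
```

After line 1: lst = [7, 17, 1, 1, 11]
After line 2 (remove first 11): lst = [7, 17, 1, 1]
After line 3 (insert 22 at index 0): lst = [22, 7, 17, 1, 1]

[22, 7, 17, 1, 1]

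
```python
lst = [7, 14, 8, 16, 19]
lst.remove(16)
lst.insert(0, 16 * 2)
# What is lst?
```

After line 1: lst = [7, 14, 8, 16, 19]
After line 2 (remove first 16): lst = [7, 14, 8, 19]
After line 3 (insert 32 at index 0): lst = [32, 7, 14, 8, 19]

[32, 7, 14, 8, 19]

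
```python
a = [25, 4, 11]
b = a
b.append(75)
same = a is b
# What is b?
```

After line 1: a = [25, 4, 11]
After line 2 (b = a is an alias, same object): a = [25, 4, 11], b = [25, 4, 11]
After line 3 (b.append mutates the shared list): a = [25, 4, 11, 75], b = [25, 4, 11, 75]
After line 4 (same = a is b; same object -> True): same = True

[25, 4, 11, 75]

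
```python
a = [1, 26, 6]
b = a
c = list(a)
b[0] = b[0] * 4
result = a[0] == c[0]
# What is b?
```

After line 1: a = [1, 26, 6]
After line 2 (b = a, alias): a = [1, 26, 6], b = [1, 26, 6]
After line 3 (c = list(a) is a copy, new object): c = [1, 26, 6]
After line 4 (b[0] = 1 * 4 = 4; mutates shared a/b): a = b = [4, 26, 6], c = [1, 26, 6]
After line 5 (a[0] = 4, c[0] = 1; result = False)

[4, 26, 6]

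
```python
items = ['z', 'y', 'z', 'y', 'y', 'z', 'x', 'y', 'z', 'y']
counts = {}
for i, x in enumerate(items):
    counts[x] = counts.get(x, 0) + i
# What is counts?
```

Initial: counts = {}, items = ['z', 'y', 'z', 'y', 'y', 'z', 'x', 'y', 'z', 'y']
i=0, x='z': counts = {'z': 0}
i=1, x='y': counts = {'z': 0, 'y': 1}
i=2, x='z': counts = {'z': 2, 'y': 1}
i=3, x='y': counts = {'z': 2, 'y': 4}
i=4, x='y': counts = {'z': 2, 'y': 8}
i=5, x='z': counts = {'z': 7, 'y': 8}
i=6, x='x': counts = {'z': 7, 'y': 8, 'x': 6}
i=7, x='y': counts = {'z': 7, 'y': 15, 'x': 6}
i=8, x='z': counts = {'z': 15, 'y': 15, 'x': 6}
i=9, x='y': counts = {'z': 15, 'y': 24, 'x': 6}

{'z': 15, 'y': 24, 'x': 6}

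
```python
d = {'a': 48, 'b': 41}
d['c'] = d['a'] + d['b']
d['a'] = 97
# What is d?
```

After line 1: d = {'a': 48, 'b': 41}
After line 2 (d['c'] = 48 + 41): d = {'a': 48, 'b': 41, 'c': 89}
After line 3: d = {'a': 97, 'b': 41, 'c': 89}

{'a': 97, 'b': 41, 'c': 89}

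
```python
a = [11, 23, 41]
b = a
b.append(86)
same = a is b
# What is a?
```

After line 1: a = [11, 23, 41]
After line 2 (b = a is an alias, same object): a = [11, 23, 41], b = [11, 23, 41]
After line 3 (b.append mutates the shared list): a = [11, 23, 41, 86], b = [11, 23, 41, 86]
After line 4 (same = a is b; same object -> True): same = True

[11, 23, 41, 86]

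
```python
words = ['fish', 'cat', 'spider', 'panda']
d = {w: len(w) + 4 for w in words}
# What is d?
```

{'fish': 8, 'cat': 7, 'spider': 10, 'panda': 9}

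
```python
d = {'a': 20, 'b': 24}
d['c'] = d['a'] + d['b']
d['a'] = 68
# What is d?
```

After line 1: d = {'a': 20, 'b': 24}
After line 2 (d['c'] = 20 + 24): d = {'a': 20, 'b': 24, 'c': 44}
After line 3: d = {'a': 68, 'b': 24, 'c': 44}

{'a': 68, 'b': 24, 'c': 44}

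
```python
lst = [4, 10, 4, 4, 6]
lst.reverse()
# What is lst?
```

[6, 4, 4, 10, 4]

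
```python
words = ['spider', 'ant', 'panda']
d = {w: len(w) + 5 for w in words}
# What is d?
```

{'spider': 11, 'ant': 8, 'panda': 10}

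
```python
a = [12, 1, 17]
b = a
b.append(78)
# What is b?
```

After line 1: a = [12, 1, 17]
After line 2 (b = a is an alias, same object): a = [12, 1, 17], b = [12, 1, 17]
After line 3 (b.append mutates the shared list): a = [12, 1, 17, 78], b = [12, 1, 17, 78]

[12, 1, 17, 78]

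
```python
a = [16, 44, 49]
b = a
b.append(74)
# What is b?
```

After line 1: a = [16, 44, 49]
After line 2 (b = a is an alias, same object): a = [16, 44, 49], b = [16, 44, 49]
After line 3 (b.append mutates the shared list): a = [16, 44, 49, 74], b = [16, 44, 49, 74]

[16, 44, 49, 74]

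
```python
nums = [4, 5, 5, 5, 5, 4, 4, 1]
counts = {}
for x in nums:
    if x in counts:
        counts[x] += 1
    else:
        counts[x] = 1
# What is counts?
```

Initial: counts = {}, nums = [4, 5, 5, 5, 5, 4, 4, 1]
See 4: counts = {4: 1}
See 5: counts = {4: 1, 5: 1}
See 5: counts = {4: 1, 5: 2}
See 5: counts = {4: 1, 5: 3}
See 5: counts = {4: 1, 5: 4}
See 4: counts = {4: 2, 5: 4}
See 4: counts = {4: 3, 5: 4}
See 1: counts = {4: 3, 5: 4, 1: 1}

{4: 3, 5: 4, 1: 1}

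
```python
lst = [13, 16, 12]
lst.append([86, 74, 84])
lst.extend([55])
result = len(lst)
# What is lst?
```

After line 1: lst = [13, 16, 12]
After line 2 (append adds [86, 74, 84] as single element): lst = [13, 16, 12, [86, 74, 84]]
After line 3 (extend unpacks [55], adds 55): lst = [13, 16, 12, [86, 74, 84], 55]
After line 4: result = len(lst) = 5

[13, 16, 12, [86, 74, 84], 55]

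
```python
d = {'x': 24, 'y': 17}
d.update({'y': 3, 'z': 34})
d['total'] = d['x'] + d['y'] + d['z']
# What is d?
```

After line 1: d = {'x': 24, 'y': 17}
After line 2 (y overwritten, z added): d = {'x': 24, 'y': 3, 'z': 34}
After line 3 (total = 24 + 3 + 34 = 61): d = {'x': 24, 'y': 3, 'z': 34, 'total': 61}

{'x': 24, 'y': 3, 'z': 34, 'total': 61}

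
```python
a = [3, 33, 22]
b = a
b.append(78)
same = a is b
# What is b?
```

After line 1: a = [3, 33, 22]
After line 2 (b = a is an alias, same object): a = [3, 33, 22], b = [3, 33, 22]
After line 3 (b.append mutates the shared list): a = [3, 33, 22, 78], b = [3, 33, 22, 78]
After line 4 (same = a is b; same object -> True): same = True

[3, 33, 22, 78]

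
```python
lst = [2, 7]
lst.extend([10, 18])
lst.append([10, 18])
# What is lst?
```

After line 1: lst = [2, 7]
After line 2 (extend unpacks [10, 18]): lst = [2, 7, 10, 18]
After line 3 (append adds [10, 18] as single element): lst = [2, 7, 10, 18, [10, 18]]

[2, 7, 10, 18, [10, 18]]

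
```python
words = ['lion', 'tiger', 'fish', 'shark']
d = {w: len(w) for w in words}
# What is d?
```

{'lion': 4, 'tiger': 5, 'fish': 4, 'shark': 5}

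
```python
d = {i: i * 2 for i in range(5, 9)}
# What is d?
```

{5: 10, 6: 12, 7: 14, 8: 16}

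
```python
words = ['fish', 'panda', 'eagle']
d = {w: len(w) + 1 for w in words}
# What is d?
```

{'fish': 5, 'panda': 6, 'eagle': 6}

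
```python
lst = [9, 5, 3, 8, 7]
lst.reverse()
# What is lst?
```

[7, 8, 3, 5, 9]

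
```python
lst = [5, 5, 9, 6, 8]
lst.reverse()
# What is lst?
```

[8, 6, 9, 5, 5]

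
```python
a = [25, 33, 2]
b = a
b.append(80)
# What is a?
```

After line 1: a = [25, 33, 2]
After line 2 (b = a is an alias, same object): a = [25, 33, 2], b = [25, 33, 2]
After line 3 (b.append mutates the shared list): a = [25, 33, 2, 80], b = [25, 33, 2, 80]

[25, 33, 2, 80]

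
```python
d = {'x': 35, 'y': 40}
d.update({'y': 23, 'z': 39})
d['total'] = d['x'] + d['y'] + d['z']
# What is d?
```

After line 1: d = {'x': 35, 'y': 40}
After line 2 (y overwritten, z added): d = {'x': 35, 'y': 23, 'z': 39}
After line 3 (total = 35 + 23 + 39 = 97): d = {'x': 35, 'y': 23, 'z': 39, 'total': 97}

{'x': 35, 'y': 23, 'z': 39, 'total': 97}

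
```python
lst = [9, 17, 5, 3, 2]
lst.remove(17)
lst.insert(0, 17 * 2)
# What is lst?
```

After line 1: lst = [9, 17, 5, 3, 2]
After line 2 (remove first 17): lst = [9, 5, 3, 2]
After line 3 (insert 34 at index 0): lst = [34, 9, 5, 3, 2]

[34, 9, 5, 3, 2]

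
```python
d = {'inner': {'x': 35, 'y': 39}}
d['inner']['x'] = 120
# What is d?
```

After line 1: d = {'inner': {'x': 35, 'y': 39}}
After line 2 (inner x overwritten): d = {'inner': {'x': 120, 'y': 39}}

{'inner': {'x': 120, 'y': 39}}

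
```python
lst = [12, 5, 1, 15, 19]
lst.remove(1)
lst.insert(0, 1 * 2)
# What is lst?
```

After line 1: lst = [12, 5, 1, 15, 19]
After line 2 (remove first 1): lst = [12, 5, 15, 19]
After line 3 (insert 2 at index 0): lst = [2, 12, 5, 15, 19]

[2, 12, 5, 15, 19]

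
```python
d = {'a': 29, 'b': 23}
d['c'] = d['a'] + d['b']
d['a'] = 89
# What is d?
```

After line 1: d = {'a': 29, 'b': 23}
After line 2 (d['c'] = 29 + 23): d = {'a': 29, 'b': 23, 'c': 52}
After line 3: d = {'a': 89, 'b': 23, 'c': 52}

{'a': 89, 'b': 23, 'c': 52}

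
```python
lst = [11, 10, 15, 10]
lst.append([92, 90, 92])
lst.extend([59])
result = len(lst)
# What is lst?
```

After line 1: lst = [11, 10, 15, 10]
After line 2 (append adds [92, 90, 92] as single element): lst = [11, 10, 15, 10, [92, 90, 92]]
After line 3 (extend unpacks [59], adds 59): lst = [11, 10, 15, 10, [92, 90, 92], 59]
After line 4: result = len(lst) = 6

[11, 10, 15, 10, [92, 90, 92], 59]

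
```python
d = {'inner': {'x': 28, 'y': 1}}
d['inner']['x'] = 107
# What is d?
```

After line 1: d = {'inner': {'x': 28, 'y': 1}}
After line 2 (inner x overwritten): d = {'inner': {'x': 107, 'y': 1}}

{'inner': {'x': 107, 'y': 1}}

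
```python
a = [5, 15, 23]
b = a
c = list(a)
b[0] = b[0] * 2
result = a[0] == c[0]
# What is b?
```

After line 1: a = [5, 15, 23]
After line 2 (b = a, alias): a = [5, 15, 23], b = [5, 15, 23]
After line 3 (c = list(a) is a copy, new object): c = [5, 15, 23]
After line 4 (b[0] = 5 * 2 = 10; mutates shared a/b): a = b = [10, 15, 23], c = [5, 15, 23]
After line 5 (a[0] = 10, c[0] = 5; result = False)

[10, 15, 23]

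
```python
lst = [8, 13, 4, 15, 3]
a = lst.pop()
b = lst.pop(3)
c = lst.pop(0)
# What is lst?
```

After line 1: lst = [8, 13, 4, 15, 3]
After line 2 (pop() -> a = 3): lst = [8, 13, 4, 15]
After line 3 (pop(3) -> b = 15): lst = [8, 13, 4]
After line 4 (pop(0) -> c = 8): lst = [13, 4]

[13, 4]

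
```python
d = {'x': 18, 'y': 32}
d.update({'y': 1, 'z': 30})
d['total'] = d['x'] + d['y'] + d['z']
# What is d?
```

After line 1: d = {'x': 18, 'y': 32}
After line 2 (y overwritten, z added): d = {'x': 18, 'y': 1, 'z': 30}
After line 3 (total = 18 + 1 + 30 = 49): d = {'x': 18, 'y': 1, 'z': 30, 'total': 49}

{'x': 18, 'y': 1, 'z': 30, 'total': 49}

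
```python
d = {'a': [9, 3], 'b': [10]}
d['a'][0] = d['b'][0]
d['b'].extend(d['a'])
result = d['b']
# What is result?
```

After line 1: d = {'a': [9, 3], 'b': [10]}
After line 2 (a[0] = b[0] = 10): d = {'a': [10, 3], 'b': [10]}
After line 3 (b.extend(a) appends [10, 3]): d = {'a': [10, 3], 'b': [10, 10, 3]}
After line 4: result = d['b'] = [10, 10, 3]

[10, 10, 3]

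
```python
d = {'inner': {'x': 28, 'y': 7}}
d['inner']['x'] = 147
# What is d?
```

After line 1: d = {'inner': {'x': 28, 'y': 7}}
After line 2 (inner x overwritten): d = {'inner': {'x': 147, 'y': 7}}

{'inner': {'x': 147, 'y': 7}}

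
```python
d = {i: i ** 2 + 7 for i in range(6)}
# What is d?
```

{0: 7, 1: 8, 2: 11, 3: 16, 4: 23, 5: 32}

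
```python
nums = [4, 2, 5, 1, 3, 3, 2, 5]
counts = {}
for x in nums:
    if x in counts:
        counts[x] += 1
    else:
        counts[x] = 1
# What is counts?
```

Initial: counts = {}, nums = [4, 2, 5, 1, 3, 3, 2, 5]
See 4: counts = {4: 1}
See 2: counts = {4: 1, 2: 1}
See 5: counts = {4: 1, 2: 1, 5: 1}
See 1: counts = {4: 1, 2: 1, 5: 1, 1: 1}
See 3: counts = {4: 1, 2: 1, 5: 1, 1: 1, 3: 1}
See 3: counts = {4: 1, 2: 1, 5: 1, 1: 1, 3: 2}
See 2: counts = {4: 1, 2: 2, 5: 1, 1: 1, 3: 2}
See 5: counts = {4: 1, 2: 2, 5: 2, 1: 1, 3: 2}

{4: 1, 2: 2, 5: 2, 1: 1, 3: 2}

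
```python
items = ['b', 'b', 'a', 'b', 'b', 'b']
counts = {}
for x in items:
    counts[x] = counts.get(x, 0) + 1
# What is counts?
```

Initial: counts = {}, items = ['b', 'b', 'a', 'b', 'b', 'b']
See 'b': counts = {'b': 1}
See 'b': counts = {'b': 2}
See 'a': counts = {'b': 2, 'a': 1}
See 'b': counts = {'b': 3, 'a': 1}
See 'b': counts = {'b': 4, 'a': 1}
See 'b': counts = {'b': 5, 'a': 1}

{'b': 5, 'a': 1}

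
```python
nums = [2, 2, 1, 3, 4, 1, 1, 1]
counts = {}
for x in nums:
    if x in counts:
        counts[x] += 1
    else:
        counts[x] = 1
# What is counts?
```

Initial: counts = {}, nums = [2, 2, 1, 3, 4, 1, 1, 1]
See 2: counts = {2: 1}
See 2: counts = {2: 2}
See 1: counts = {2: 2, 1: 1}
See 3: counts = {2: 2, 1: 1, 3: 1}
See 4: counts = {2: 2, 1: 1, 3: 1, 4: 1}
See 1: counts = {2: 2, 1: 2, 3: 1, 4: 1}
See 1: counts = {2: 2, 1: 3, 3: 1, 4: 1}
See 1: counts = {2: 2, 1: 4, 3: 1, 4: 1}

{2: 2, 1: 4, 3: 1, 4: 1}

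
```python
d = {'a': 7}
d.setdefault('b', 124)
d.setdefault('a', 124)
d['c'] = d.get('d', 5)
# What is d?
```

After line 1: d = {'a': 7}
After line 2 (setdefault adds 'b'=124): d = {'a': 7, 'b': 124}
After line 3 (setdefault 'a' no-op, already exists): d = {'a': 7, 'b': 124}
After line 4 (get('d', 5) returns default since 'd' not in d): d = {'a': 7, 'b': 124, 'c': 5}

{'a': 7, 'b': 124, 'c': 5}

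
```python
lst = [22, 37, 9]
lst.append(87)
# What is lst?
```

[22, 37, 9, 87]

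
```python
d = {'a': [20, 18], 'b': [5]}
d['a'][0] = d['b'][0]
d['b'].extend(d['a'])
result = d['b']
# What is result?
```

After line 1: d = {'a': [20, 18], 'b': [5]}
After line 2 (a[0] = b[0] = 5): d = {'a': [5, 18], 'b': [5]}
After line 3 (b.extend(a) appends [5, 18]): d = {'a': [5, 18], 'b': [5, 5, 18]}
After line 4: result = d['b'] = [5, 5, 18]

[5, 5, 18]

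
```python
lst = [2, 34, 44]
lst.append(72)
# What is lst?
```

[2, 34, 44, 72]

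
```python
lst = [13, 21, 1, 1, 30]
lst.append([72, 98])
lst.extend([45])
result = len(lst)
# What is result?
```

After line 1: lst = [13, 21, 1, 1, 30]
After line 2 (append adds [72, 98] as single element): lst = [13, 21, 1, 1, 30, [72, 98]]
After line 3 (extend unpacks [45], adds 45): lst = [13, 21, 1, 1, 30, [72, 98], 45]
After line 4: result = len(lst) = 7

7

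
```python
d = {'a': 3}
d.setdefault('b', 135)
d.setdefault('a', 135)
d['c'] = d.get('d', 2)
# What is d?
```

After line 1: d = {'a': 3}
After line 2 (setdefault adds 'b'=135): d = {'a': 3, 'b': 135}
After line 3 (setdefault 'a' no-op, already exists): d = {'a': 3, 'b': 135}
After line 4 (get('d', 2) returns default since 'd' not in d): d = {'a': 3, 'b': 135, 'c': 2}

{'a': 3, 'b': 135, 'c': 2}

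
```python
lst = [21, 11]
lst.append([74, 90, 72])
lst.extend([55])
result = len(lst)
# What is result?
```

After line 1: lst = [21, 11]
After line 2 (append adds [74, 90, 72] as single element): lst = [21, 11, [74, 90, 72]]
After line 3 (extend unpacks [55], adds 55): lst = [21, 11, [74, 90, 72], 55]
After line 4: result = len(lst) = 4

4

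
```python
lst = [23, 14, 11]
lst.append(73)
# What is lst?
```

[23, 14, 11, 73]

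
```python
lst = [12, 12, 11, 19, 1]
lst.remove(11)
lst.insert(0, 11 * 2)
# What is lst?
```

After line 1: lst = [12, 12, 11, 19, 1]
After line 2 (remove first 11): lst = [12, 12, 19, 1]
After line 3 (insert 22 at index 0): lst = [22, 12, 12, 19, 1]

[22, 12, 12, 19, 1]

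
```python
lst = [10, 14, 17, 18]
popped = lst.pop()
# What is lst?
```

[10, 14, 17]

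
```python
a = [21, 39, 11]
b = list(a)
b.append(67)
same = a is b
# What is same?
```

After line 1: a = [21, 39, 11]
After line 2 (b = list(a) is a shallow copy, new object): a = [21, 39, 11], b = [21, 39, 11]
After line 3 (append only mutates b): a = [21, 39, 11], b = [21, 39, 11, 67]
After line 4 (same = a is b; different objects -> False): same = False

False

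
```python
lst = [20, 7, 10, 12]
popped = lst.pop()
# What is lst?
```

[20, 7, 10]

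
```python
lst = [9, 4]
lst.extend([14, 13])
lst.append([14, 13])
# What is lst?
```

After line 1: lst = [9, 4]
After line 2 (extend unpacks [14, 13]): lst = [9, 4, 14, 13]
After line 3 (append adds [14, 13] as single element): lst = [9, 4, 14, 13, [14, 13]]

[9, 4, 14, 13, [14, 13]]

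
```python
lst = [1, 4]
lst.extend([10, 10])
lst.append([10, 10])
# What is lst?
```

After line 1: lst = [1, 4]
After line 2 (extend unpacks [10, 10]): lst = [1, 4, 10, 10]
After line 3 (append adds [10, 10] as single element): lst = [1, 4, 10, 10, [10, 10]]

[1, 4, 10, 10, [10, 10]]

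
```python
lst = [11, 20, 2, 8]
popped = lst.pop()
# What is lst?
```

[11, 20, 2]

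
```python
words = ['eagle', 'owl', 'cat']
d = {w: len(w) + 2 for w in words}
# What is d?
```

{'eagle': 7, 'owl': 5, 'cat': 5}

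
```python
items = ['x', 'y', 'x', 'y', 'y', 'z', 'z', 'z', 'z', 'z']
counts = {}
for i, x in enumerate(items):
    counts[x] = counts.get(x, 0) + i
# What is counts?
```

Initial: counts = {}, items = ['x', 'y', 'x', 'y', 'y', 'z', 'z', 'z', 'z', 'z']
i=0, x='x': counts = {'x': 0}
i=1, x='y': counts = {'x': 0, 'y': 1}
i=2, x='x': counts = {'x': 2, 'y': 1}
i=3, x='y': counts = {'x': 2, 'y': 4}
i=4, x='y': counts = {'x': 2, 'y': 8}
i=5, x='z': counts = {'x': 2, 'y': 8, 'z': 5}
i=6, x='z': counts = {'x': 2, 'y': 8, 'z': 11}
i=7, x='z': counts = {'x': 2, 'y': 8, 'z': 18}
i=8, x='z': counts = {'x': 2, 'y': 8, 'z': 26}
i=9, x='z': counts = {'x': 2, 'y': 8, 'z': 35}

{'x': 2, 'y': 8, 'z': 35}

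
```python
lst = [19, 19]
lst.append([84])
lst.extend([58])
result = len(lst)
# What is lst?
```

After line 1: lst = [19, 19]
After line 2 (append adds [84] as single element): lst = [19, 19, [84]]
After line 3 (extend unpacks [58], adds 58): lst = [19, 19, [84], 58]
After line 4: result = len(lst) = 4

[19, 19, [84], 58]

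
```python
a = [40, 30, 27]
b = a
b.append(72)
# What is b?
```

After line 1: a = [40, 30, 27]
After line 2 (b = a is an alias, same object): a = [40, 30, 27], b = [40, 30, 27]
After line 3 (b.append mutates the shared list): a = [40, 30, 27, 72], b = [40, 30, 27, 72]

[40, 30, 27, 72]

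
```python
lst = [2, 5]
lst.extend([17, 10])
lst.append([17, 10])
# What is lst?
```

After line 1: lst = [2, 5]
After line 2 (extend unpacks [17, 10]): lst = [2, 5, 17, 10]
After line 3 (append adds [17, 10] as single element): lst = [2, 5, 17, 10, [17, 10]]

[2, 5, 17, 10, [17, 10]]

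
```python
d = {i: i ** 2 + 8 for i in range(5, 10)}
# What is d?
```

{5: 33, 6: 44, 7: 57, 8: 72, 9: 89}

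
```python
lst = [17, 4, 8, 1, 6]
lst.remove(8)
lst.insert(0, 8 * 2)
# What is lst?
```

After line 1: lst = [17, 4, 8, 1, 6]
After line 2 (remove first 8): lst = [17, 4, 1, 6]
After line 3 (insert 16 at index 0): lst = [16, 17, 4, 1, 6]

[16, 17, 4, 1, 6]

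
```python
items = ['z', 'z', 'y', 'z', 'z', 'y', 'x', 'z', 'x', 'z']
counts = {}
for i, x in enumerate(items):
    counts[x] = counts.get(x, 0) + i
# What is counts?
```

Initial: counts = {}, items = ['z', 'z', 'y', 'z', 'z', 'y', 'x', 'z', 'x', 'z']
i=0, x='z': counts = {'z': 0}
i=1, x='z': counts = {'z': 1}
i=2, x='y': counts = {'z': 1, 'y': 2}
i=3, x='z': counts = {'z': 4, 'y': 2}
i=4, x='z': counts = {'z': 8, 'y': 2}
i=5, x='y': counts = {'z': 8, 'y': 7}
i=6, x='x': counts = {'z': 8, 'y': 7, 'x': 6}
i=7, x='z': counts = {'z': 15, 'y': 7, 'x': 6}
i=8, x='x': counts = {'z': 15, 'y': 7, 'x': 14}
i=9, x='z': counts = {'z': 24, 'y': 7, 'x': 14}

{'z': 24, 'y': 7, 'x': 14}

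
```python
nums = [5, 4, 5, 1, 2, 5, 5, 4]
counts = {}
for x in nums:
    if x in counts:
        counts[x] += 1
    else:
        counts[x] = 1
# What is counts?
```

Initial: counts = {}, nums = [5, 4, 5, 1, 2, 5, 5, 4]
See 5: counts = {5: 1}
See 4: counts = {5: 1, 4: 1}
See 5: counts = {5: 2, 4: 1}
See 1: counts = {5: 2, 4: 1, 1: 1}
See 2: counts = {5: 2, 4: 1, 1: 1, 2: 1}
See 5: counts = {5: 3, 4: 1, 1: 1, 2: 1}
See 5: counts = {5: 4, 4: 1, 1: 1, 2: 1}
See 4: counts = {5: 4, 4: 2, 1: 1, 2: 1}

{5: 4, 4: 2, 1: 1, 2: 1}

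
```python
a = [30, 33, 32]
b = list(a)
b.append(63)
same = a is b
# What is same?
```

After line 1: a = [30, 33, 32]
After line 2 (b = list(a) is a shallow copy, new object): a = [30, 33, 32], b = [30, 33, 32]
After line 3 (append only mutates b): a = [30, 33, 32], b = [30, 33, 32, 63]
After line 4 (same = a is b; different objects -> False): same = False

False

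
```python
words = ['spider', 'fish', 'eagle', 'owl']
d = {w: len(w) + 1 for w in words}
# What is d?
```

{'spider': 7, 'fish': 5, 'eagle': 6, 'owl': 4}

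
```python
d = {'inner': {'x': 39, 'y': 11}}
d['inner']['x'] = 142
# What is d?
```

After line 1: d = {'inner': {'x': 39, 'y': 11}}
After line 2 (inner x overwritten): d = {'inner': {'x': 142, 'y': 11}}

{'inner': {'x': 142, 'y': 11}}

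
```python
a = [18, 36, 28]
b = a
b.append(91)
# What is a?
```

After line 1: a = [18, 36, 28]
After line 2 (b = a is an alias, same object): a = [18, 36, 28], b = [18, 36, 28]
After line 3 (b.append mutates the shared list): a = [18, 36, 28, 91], b = [18, 36, 28, 91]

[18, 36, 28, 91]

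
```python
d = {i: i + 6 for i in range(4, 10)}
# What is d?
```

{4: 10, 5: 11, 6: 12, 7: 13, 8: 14, 9: 15}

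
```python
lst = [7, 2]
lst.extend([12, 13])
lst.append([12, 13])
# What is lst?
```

After line 1: lst = [7, 2]
After line 2 (extend unpacks [12, 13]): lst = [7, 2, 12, 13]
After line 3 (append adds [12, 13] as single element): lst = [7, 2, 12, 13, [12, 13]]

[7, 2, 12, 13, [12, 13]]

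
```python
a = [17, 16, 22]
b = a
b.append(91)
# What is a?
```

After line 1: a = [17, 16, 22]
After line 2 (b = a is an alias, same object): a = [17, 16, 22], b = [17, 16, 22]
After line 3 (b.append mutates the shared list): a = [17, 16, 22, 91], b = [17, 16, 22, 91]

[17, 16, 22, 91]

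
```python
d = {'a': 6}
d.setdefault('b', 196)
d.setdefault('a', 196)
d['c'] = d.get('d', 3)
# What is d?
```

After line 1: d = {'a': 6}
After line 2 (setdefault adds 'b'=196): d = {'a': 6, 'b': 196}
After line 3 (setdefault 'a' no-op, already exists): d = {'a': 6, 'b': 196}
After line 4 (get('d', 3) returns default since 'd' not in d): d = {'a': 6, 'b': 196, 'c': 3}

{'a': 6, 'b': 196, 'c': 3}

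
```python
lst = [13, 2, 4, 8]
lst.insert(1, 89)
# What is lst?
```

[13, 89, 2, 4, 8]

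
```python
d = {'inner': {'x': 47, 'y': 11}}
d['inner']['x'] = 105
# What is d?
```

After line 1: d = {'inner': {'x': 47, 'y': 11}}
After line 2 (inner x overwritten): d = {'inner': {'x': 105, 'y': 11}}

{'inner': {'x': 105, 'y': 11}}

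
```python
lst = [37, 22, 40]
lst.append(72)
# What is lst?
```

[37, 22, 40, 72]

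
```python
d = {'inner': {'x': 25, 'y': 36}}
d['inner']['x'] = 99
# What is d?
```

After line 1: d = {'inner': {'x': 25, 'y': 36}}
After line 2 (inner x overwritten): d = {'inner': {'x': 99, 'y': 36}}

{'inner': {'x': 99, 'y': 36}}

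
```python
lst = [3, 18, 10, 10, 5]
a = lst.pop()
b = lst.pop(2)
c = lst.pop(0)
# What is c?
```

After line 1: lst = [3, 18, 10, 10, 5]
After line 2 (pop() -> a = 5): lst = [3, 18, 10, 10]
After line 3 (pop(2) -> b = 10): lst = [3, 18, 10]
After line 4 (pop(0) -> c = 3): lst = [18, 10]

3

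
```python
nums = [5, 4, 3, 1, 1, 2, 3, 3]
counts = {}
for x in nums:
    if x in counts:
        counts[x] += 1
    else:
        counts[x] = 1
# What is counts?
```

Initial: counts = {}, nums = [5, 4, 3, 1, 1, 2, 3, 3]
See 5: counts = {5: 1}
See 4: counts = {5: 1, 4: 1}
See 3: counts = {5: 1, 4: 1, 3: 1}
See 1: counts = {5: 1, 4: 1, 3: 1, 1: 1}
See 1: counts = {5: 1, 4: 1, 3: 1, 1: 2}
See 2: counts = {5: 1, 4: 1, 3: 1, 1: 2, 2: 1}
See 3: counts = {5: 1, 4: 1, 3: 2, 1: 2, 2: 1}
See 3: counts = {5: 1, 4: 1, 3: 3, 1: 2, 2: 1}

{5: 1, 4: 1, 3: 3, 1: 2, 2: 1}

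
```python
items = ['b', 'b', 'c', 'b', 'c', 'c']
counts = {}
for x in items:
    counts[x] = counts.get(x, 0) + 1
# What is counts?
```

Initial: counts = {}, items = ['b', 'b', 'c', 'b', 'c', 'c']
See 'b': counts = {'b': 1}
See 'b': counts = {'b': 2}
See 'c': counts = {'b': 2, 'c': 1}
See 'b': counts = {'b': 3, 'c': 1}
See 'c': counts = {'b': 3, 'c': 2}
See 'c': counts = {'b': 3, 'c': 3}

{'b': 3, 'c': 3}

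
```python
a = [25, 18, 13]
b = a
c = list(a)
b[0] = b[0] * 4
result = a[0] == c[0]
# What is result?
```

After line 1: a = [25, 18, 13]
After line 2 (b = a, alias): a = [25, 18, 13], b = [25, 18, 13]
After line 3 (c = list(a) is a copy, new object): c = [25, 18, 13]
After line 4 (b[0] = 25 * 4 = 100; mutates shared a/b): a = b = [100, 18, 13], c = [25, 18, 13]
After line 5 (a[0] = 100, c[0] = 25; result = False)

False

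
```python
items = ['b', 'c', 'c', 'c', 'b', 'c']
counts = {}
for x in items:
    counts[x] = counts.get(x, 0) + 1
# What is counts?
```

Initial: counts = {}, items = ['b', 'c', 'c', 'c', 'b', 'c']
See 'b': counts = {'b': 1}
See 'c': counts = {'b': 1, 'c': 1}
See 'c': counts = {'b': 1, 'c': 2}
See 'c': counts = {'b': 1, 'c': 3}
See 'b': counts = {'b': 2, 'c': 3}
See 'c': counts = {'b': 2, 'c': 4}

{'b': 2, 'c': 4}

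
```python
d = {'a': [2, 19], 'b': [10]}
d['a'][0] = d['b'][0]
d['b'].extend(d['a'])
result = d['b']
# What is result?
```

After line 1: d = {'a': [2, 19], 'b': [10]}
After line 2 (a[0] = b[0] = 10): d = {'a': [10, 19], 'b': [10]}
After line 3 (b.extend(a) appends [10, 19]): d = {'a': [10, 19], 'b': [10, 10, 19]}
After line 4: result = d['b'] = [10, 10, 19]

[10, 10, 19]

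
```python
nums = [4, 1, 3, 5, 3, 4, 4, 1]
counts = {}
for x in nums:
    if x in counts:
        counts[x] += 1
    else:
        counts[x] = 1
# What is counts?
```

Initial: counts = {}, nums = [4, 1, 3, 5, 3, 4, 4, 1]
See 4: counts = {4: 1}
See 1: counts = {4: 1, 1: 1}
See 3: counts = {4: 1, 1: 1, 3: 1}
See 5: counts = {4: 1, 1: 1, 3: 1, 5: 1}
See 3: counts = {4: 1, 1: 1, 3: 2, 5: 1}
See 4: counts = {4: 2, 1: 1, 3: 2, 5: 1}
See 4: counts = {4: 3, 1: 1, 3: 2, 5: 1}
See 1: counts = {4: 3, 1: 2, 3: 2, 5: 1}

{4: 3, 1: 2, 3: 2, 5: 1}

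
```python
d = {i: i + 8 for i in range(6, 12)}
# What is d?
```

{6: 14, 7: 15, 8: 16, 9: 17, 10: 18, 11: 19}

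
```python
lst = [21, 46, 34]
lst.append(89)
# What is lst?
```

[21, 46, 34, 89]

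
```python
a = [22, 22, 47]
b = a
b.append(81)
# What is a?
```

After line 1: a = [22, 22, 47]
After line 2 (b = a is an alias, same object): a = [22, 22, 47], b = [22, 22, 47]
After line 3 (b.append mutates the shared list): a = [22, 22, 47, 81], b = [22, 22, 47, 81]

[22, 22, 47, 81]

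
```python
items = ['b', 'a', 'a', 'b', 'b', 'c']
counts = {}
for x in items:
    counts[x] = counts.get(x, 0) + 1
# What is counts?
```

Initial: counts = {}, items = ['b', 'a', 'a', 'b', 'b', 'c']
See 'b': counts = {'b': 1}
See 'a': counts = {'b': 1, 'a': 1}
See 'a': counts = {'b': 1, 'a': 2}
See 'b': counts = {'b': 2, 'a': 2}
See 'b': counts = {'b': 3, 'a': 2}
See 'c': counts = {'b': 3, 'a': 2, 'c': 1}

{'b': 3, 'a': 2, 'c': 1}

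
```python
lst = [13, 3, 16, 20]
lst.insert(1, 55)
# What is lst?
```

[13, 55, 3, 16, 20]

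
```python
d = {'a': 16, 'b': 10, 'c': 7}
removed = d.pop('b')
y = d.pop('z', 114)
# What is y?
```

After line 1: d = {'a': 16, 'b': 10, 'c': 7}
After line 2 (pop 'b' returns 10): d = {'a': 16, 'c': 7}, removed = 10
After line 3 (pop 'z' missing, returns default 114): d = {'a': 16, 'c': 7}, y = 114

114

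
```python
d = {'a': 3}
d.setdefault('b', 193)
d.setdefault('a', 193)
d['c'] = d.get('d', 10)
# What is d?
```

After line 1: d = {'a': 3}
After line 2 (setdefault adds 'b'=193): d = {'a': 3, 'b': 193}
After line 3 (setdefault 'a' no-op, already exists): d = {'a': 3, 'b': 193}
After line 4 (get('d', 10) returns default since 'd' not in d): d = {'a': 3, 'b': 193, 'c': 10}

{'a': 3, 'b': 193, 'c': 10}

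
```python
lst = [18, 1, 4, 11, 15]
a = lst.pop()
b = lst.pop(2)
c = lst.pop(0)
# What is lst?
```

After line 1: lst = [18, 1, 4, 11, 15]
After line 2 (pop() -> a = 15): lst = [18, 1, 4, 11]
After line 3 (pop(2) -> b = 4): lst = [18, 1, 11]
After line 4 (pop(0) -> c = 18): lst = [1, 11]

[1, 11]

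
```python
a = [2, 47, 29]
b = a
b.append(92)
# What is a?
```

After line 1: a = [2, 47, 29]
After line 2 (b = a is an alias, same object): a = [2, 47, 29], b = [2, 47, 29]
After line 3 (b.append mutates the shared list): a = [2, 47, 29, 92], b = [2, 47, 29, 92]

[2, 47, 29, 92]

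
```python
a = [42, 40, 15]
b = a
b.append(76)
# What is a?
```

After line 1: a = [42, 40, 15]
After line 2 (b = a is an alias, same object): a = [42, 40, 15], b = [42, 40, 15]
After line 3 (b.append mutates the shared list): a = [42, 40, 15, 76], b = [42, 40, 15, 76]

[42, 40, 15, 76]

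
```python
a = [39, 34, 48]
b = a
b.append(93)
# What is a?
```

After line 1: a = [39, 34, 48]
After line 2 (b = a is an alias, same object): a = [39, 34, 48], b = [39, 34, 48]
After line 3 (b.append mutates the shared list): a = [39, 34, 48, 93], b = [39, 34, 48, 93]

[39, 34, 48, 93]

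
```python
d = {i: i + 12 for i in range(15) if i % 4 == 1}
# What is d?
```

{1: 13, 5: 17, 9: 21, 13: 25}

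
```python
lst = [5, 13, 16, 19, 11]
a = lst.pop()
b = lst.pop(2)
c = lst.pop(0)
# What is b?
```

After line 1: lst = [5, 13, 16, 19, 11]
After line 2 (pop() -> a = 11): lst = [5, 13, 16, 19]
After line 3 (pop(2) -> b = 16): lst = [5, 13, 19]
After line 4 (pop(0) -> c = 5): lst = [13, 19]

16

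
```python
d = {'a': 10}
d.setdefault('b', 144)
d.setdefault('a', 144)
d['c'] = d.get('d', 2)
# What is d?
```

After line 1: d = {'a': 10}
After line 2 (setdefault adds 'b'=144): d = {'a': 10, 'b': 144}
After line 3 (setdefault 'a' no-op, already exists): d = {'a': 10, 'b': 144}
After line 4 (get('d', 2) returns default since 'd' not in d): d = {'a': 10, 'b': 144, 'c': 2}

{'a': 10, 'b': 144, 'c': 2}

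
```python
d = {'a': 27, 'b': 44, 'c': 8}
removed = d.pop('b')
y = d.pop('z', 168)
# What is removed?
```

After line 1: d = {'a': 27, 'b': 44, 'c': 8}
After line 2 (pop 'b' returns 44): d = {'a': 27, 'c': 8}, removed = 44
After line 3 (pop 'z' missing, returns default 168): d = {'a': 27, 'c': 8}, y = 168

44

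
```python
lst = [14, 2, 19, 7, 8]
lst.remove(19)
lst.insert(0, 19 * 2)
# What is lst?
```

After line 1: lst = [14, 2, 19, 7, 8]
After line 2 (remove first 19): lst = [14, 2, 7, 8]
After line 3 (insert 38 at index 0): lst = [38, 14, 2, 7, 8]

[38, 14, 2, 7, 8]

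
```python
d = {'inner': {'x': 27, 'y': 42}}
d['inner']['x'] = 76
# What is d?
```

After line 1: d = {'inner': {'x': 27, 'y': 42}}
After line 2 (inner x overwritten): d = {'inner': {'x': 76, 'y': 42}}

{'inner': {'x': 76, 'y': 42}}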